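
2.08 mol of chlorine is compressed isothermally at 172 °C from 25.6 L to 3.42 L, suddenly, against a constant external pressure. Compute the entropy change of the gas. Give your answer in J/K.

Entropy is a state function, so ΔS_gas depends only on the end states.
For an isothermal ideal gas ΔS_gas = nR ln(V₂/V₁) = 2.08 × 8.314 × ln(3.42/25.6) = -34.8 J/K.

ΔS_gas = -34.8 J/K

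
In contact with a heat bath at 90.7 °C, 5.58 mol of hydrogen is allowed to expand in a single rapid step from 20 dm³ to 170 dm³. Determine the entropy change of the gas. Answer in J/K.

ΔS_gas = 99.3 J/K

Entropy is a state function, so ΔS_gas depends only on the end states.
For an isothermal ideal gas ΔS_gas = nR ln(V₂/V₁) = 5.58 × 8.314 × ln(170/20) = 99.3 J/K.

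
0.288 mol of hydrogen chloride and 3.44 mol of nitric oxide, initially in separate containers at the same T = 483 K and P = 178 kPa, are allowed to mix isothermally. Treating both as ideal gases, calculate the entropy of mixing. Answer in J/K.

Mole fractions: x_A = 0.288/3.73 = 0.0773, x_B = 0.923.
ΔS_mix = −R(n_A ln x_A + n_B ln x_B) = −8.314 × (0.288 ln 0.0773 + 3.44 ln 0.923) = 8.43 J/K.

ΔS_mix = 8.43 J/K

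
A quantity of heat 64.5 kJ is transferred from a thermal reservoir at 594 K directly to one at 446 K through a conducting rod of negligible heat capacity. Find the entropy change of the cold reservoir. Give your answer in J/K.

ΔS_cold = 145 J/K

The cold reservoir gains heat Q, so ΔS_cold = +Q/T_C = 64500/446 = 145 J/K.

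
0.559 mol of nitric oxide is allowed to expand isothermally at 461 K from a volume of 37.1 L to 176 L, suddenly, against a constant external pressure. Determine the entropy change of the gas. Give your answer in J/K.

Entropy is a state function, so ΔS_gas depends only on the end states.
For an isothermal ideal gas ΔS_gas = nR ln(V₂/V₁) = 0.559 × 8.314 × ln(176/37.1) = 7.24 J/K.

ΔS_gas = 7.24 J/K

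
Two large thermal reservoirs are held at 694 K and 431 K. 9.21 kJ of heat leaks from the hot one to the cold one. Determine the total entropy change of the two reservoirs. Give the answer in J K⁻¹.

ΔS_total = 8.1 J/K

ΔS_hot = −Q/T_H = −9210/694 = -13.27 J/K and ΔS_cold = +Q/T_C = 9210/431 = 21.37 J/K.
ΔS_total = -13.27 + 21.37 = 8.1 J/K, positive as the second law requires.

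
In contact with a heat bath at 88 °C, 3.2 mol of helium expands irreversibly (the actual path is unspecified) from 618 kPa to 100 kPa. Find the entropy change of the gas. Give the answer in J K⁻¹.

ΔS_gas = 48.5 J/K

Entropy is a state function, so ΔS_gas depends only on the end states.
For an isothermal ideal gas ΔS_gas = nR ln(P₁/P₂) = 3.2 × 8.314 × ln(618/100) = 48.5 J/K.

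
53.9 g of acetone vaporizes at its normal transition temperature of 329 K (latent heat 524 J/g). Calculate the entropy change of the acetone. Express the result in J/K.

Heat absorbed by the substance: Q = mL = 53.9 × 524 = 28243.6 J.
At constant T, ΔS = Q_rev/T = 28243.6 / 329 = 85.8 J/K.

ΔS = 85.8 J/K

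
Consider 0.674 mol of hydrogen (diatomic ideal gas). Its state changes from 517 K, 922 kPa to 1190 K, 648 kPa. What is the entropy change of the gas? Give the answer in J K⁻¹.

ΔS = 18.3 J/K

ΔS = nC_p ln(T₂/T₁) − nR ln(P₂/P₁), with C_p = 7R/2 = 29.1 J mol⁻¹ K⁻¹ for a diatomic ideal gas.
ΔS = 0.674 × [29.1 × ln(1190/517) − 8.314 × ln(648/922)] = 18.3 J/K.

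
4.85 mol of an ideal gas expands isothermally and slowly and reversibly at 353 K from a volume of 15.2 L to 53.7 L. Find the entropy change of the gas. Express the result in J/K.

For an isothermal ideal gas ΔS_gas = nR ln(V₂/V₁) = 4.85 × 8.314 × ln(53.7/15.2) = 50.9 J/K.

ΔS_gas = 50.9 J/K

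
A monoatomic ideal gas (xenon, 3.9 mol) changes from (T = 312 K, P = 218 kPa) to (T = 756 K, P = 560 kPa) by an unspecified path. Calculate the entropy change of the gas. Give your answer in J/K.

ΔS = 41.2 J/K

ΔS = nC_p ln(T₂/T₁) − nR ln(P₂/P₁), with C_p = 5R/2 = 20.79 J mol⁻¹ K⁻¹ for a monoatomic ideal gas.
ΔS = 3.9 × [20.79 × ln(756/312) − 8.314 × ln(560/218)] = 41.2 J/K.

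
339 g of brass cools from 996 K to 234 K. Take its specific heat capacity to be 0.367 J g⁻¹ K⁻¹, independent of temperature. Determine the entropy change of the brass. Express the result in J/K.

ΔS = ∫dQ_rev/T = m c ln(T₂/T₁) = 339 × 0.367 × ln(234/996) = -180 J/K.

ΔS = -180 J/K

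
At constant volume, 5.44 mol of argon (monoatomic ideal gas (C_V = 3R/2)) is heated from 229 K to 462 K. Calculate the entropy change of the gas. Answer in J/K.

At constant volume, ΔS = nC_V ln(T₂/T₁) with C_V = 3R/2 = 12.47 J mol⁻¹ K⁻¹.
ΔS = 5.44 × 12.47 × ln(462/229) = 47.6 J/K.

ΔS = 47.6 J/K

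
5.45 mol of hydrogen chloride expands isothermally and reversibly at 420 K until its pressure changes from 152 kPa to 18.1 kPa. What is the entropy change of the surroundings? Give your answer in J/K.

For an isothermal ideal gas ΔS_gas = nR ln(P₁/P₂) = 5.45 × 8.314 × ln(152/18.1) = 96.4 J/K.
The process is reversible, so ΔS_surr = −ΔS_gas = -96.4 J/K and ΔS_universe = 0.

ΔS_surr = -96.4 J/K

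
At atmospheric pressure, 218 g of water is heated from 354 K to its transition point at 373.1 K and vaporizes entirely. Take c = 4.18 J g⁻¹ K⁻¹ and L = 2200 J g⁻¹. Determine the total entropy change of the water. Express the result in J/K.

Warming step: ΔS₁ = m c ln(T_tr/T_i) = 218 × 4.18 × ln(373.1/354) = 47.89 J/K.
Phase change: ΔS₂ = +mL/T_tr = 218 × 2200 / 373.1 = 1285 J/K.
ΔS_total = (47.89) + (1285) = 1330 J/K.

ΔS = 1330 J/K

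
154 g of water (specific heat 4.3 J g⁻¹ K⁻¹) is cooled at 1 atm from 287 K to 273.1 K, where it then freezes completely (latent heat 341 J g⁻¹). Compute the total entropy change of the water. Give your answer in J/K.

Cooling step: ΔS₁ = m c ln(T_tr/T_i) = 154 × 4.3 × ln(273.1/287) = -32.87 J/K.
Phase change: ΔS₂ = −mL/T_tr = −154 × 341 / 273.1 = -192.3 J/K.
ΔS_total = (-32.87) + (-192.3) = -225 J/K.

ΔS = -225 J/K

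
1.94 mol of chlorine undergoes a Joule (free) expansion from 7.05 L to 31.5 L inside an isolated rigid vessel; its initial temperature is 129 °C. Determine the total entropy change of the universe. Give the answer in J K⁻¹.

No heat is exchanged and no work is done, so the ideal-gas temperature stays constant.
Entropy is a state function; using a reversible isothermal path, ΔS_gas = nR ln(V₂/V₁) = 1.94 × 8.314 × ln(31.5/7.05) = 24.1 J/K.
The insulated surroundings exchange no heat, so ΔS_surr = 0 and ΔS_universe = ΔS_gas.

ΔS_universe = 24.1 J/K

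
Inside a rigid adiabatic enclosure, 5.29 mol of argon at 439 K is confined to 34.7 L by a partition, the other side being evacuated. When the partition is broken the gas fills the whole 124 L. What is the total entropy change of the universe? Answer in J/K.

ΔS_universe = 56 J/K

For an ideal gas in free expansion Q = 0 and W = 0, so T is unchanged.
Entropy is a state function; using a reversible isothermal path, ΔS_gas = nR ln(V₂/V₁) = 5.29 × 8.314 × ln(124/34.7) = 56 J/K.
The insulated surroundings exchange no heat, so ΔS_surr = 0 and ΔS_universe = ΔS_gas.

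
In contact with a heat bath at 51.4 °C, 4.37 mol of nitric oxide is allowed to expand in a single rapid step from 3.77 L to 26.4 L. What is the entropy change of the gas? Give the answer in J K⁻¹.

Entropy is a state function, so ΔS_gas depends only on the end states.
For an isothermal ideal gas ΔS_gas = nR ln(V₂/V₁) = 4.37 × 8.314 × ln(26.4/3.77) = 70.7 J/K.

ΔS_gas = 70.7 J/K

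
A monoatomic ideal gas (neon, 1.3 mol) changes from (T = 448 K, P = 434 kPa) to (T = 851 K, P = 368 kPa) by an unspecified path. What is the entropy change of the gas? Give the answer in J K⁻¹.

ΔS = nC_p ln(T₂/T₁) − nR ln(P₂/P₁), with C_p = 5R/2 = 20.79 J mol⁻¹ K⁻¹ for a monoatomic ideal gas.
ΔS = 1.3 × [20.79 × ln(851/448) − 8.314 × ln(368/434)] = 19.1 J/K.

ΔS = 19.1 J/K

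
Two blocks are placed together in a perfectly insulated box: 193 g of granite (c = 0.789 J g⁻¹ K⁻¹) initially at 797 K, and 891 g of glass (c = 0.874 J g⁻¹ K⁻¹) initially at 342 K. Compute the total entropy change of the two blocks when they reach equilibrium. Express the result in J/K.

ΔS_total = 54.5 J/K

Energy balance: T_f = (m₁c₁T₁ + m₂c₂T₂)/(m₁c₁ + m₂c₂) = 416.42 K.
ΔS₁ = m₁c₁ ln(T_f/T₁) = 152.277 × ln(416.42/797) = -98.85 J/K.
ΔS₂ = m₂c₂ ln(T_f/T₂) = 778.734 × ln(416.42/342) = 153.3 J/K.
ΔS_total = -98.85 + 153.3 = 54.5 J/K.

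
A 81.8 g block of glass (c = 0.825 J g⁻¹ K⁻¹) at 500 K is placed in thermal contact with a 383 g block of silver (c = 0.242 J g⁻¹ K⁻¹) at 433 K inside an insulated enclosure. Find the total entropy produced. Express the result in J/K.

Energy balance: T_f = (m₁c₁T₁ + m₂c₂T₂)/(m₁c₁ + m₂c₂) = 461.23 K.
ΔS₁ = m₁c₁ ln(T_f/T₁) = 67.485 × ln(461.23/500) = -5.447 J/K.
ΔS₂ = m₂c₂ ln(T_f/T₂) = 92.686 × ln(461.23/433) = 5.854 J/K.
ΔS_total = -5.447 + 5.854 = 0.407 J/K.

ΔS_total = 0.407 J/K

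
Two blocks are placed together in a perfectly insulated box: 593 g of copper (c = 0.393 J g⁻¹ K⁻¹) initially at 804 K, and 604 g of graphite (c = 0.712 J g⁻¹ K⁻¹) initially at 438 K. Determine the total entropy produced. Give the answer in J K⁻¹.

Energy balance: T_f = (m₁c₁T₁ + m₂c₂T₂)/(m₁c₁ + m₂c₂) = 566.63 K.
ΔS₁ = m₁c₁ ln(T_f/T₁) = 233.049 × ln(566.63/804) = -81.54 J/K.
ΔS₂ = m₂c₂ ln(T_f/T₂) = 430.048 × ln(566.63/438) = 110.7 J/K.
ΔS_total = -81.54 + 110.7 = 29.2 J/K.

ΔS_total = 29.2 J/K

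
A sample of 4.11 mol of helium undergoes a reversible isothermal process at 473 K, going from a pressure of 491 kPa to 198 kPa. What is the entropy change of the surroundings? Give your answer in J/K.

ΔS_surr = -31 J/K

For an isothermal ideal gas ΔS_gas = nR ln(P₁/P₂) = 4.11 × 8.314 × ln(491/198) = 31 J/K.
The process is reversible, so ΔS_surr = −ΔS_gas = -31 J/K and ΔS_universe = 0.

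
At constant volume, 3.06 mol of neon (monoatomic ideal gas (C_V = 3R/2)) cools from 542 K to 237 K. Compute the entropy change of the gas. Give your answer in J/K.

At constant volume, ΔS = nC_V ln(T₂/T₁) with C_V = 3R/2 = 12.47 J mol⁻¹ K⁻¹.
ΔS = 3.06 × 12.47 × ln(237/542) = -31.6 J/K.

ΔS = -31.6 J/K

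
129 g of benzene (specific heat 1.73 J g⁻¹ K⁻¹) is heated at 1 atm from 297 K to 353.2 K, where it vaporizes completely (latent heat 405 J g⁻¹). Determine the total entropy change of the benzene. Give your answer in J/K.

Warming step: ΔS₁ = m c ln(T_tr/T_i) = 129 × 1.73 × ln(353.2/297) = 38.68 J/K.
Phase change: ΔS₂ = +mL/T_tr = 129 × 405 / 353.2 = 147.9 J/K.
ΔS_total = (38.68) + (147.9) = 187 J/K.

ΔS = 187 J/K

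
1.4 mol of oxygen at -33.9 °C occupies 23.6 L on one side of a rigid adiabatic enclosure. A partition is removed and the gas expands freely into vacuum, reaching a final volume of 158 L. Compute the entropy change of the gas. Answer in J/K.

No heat is exchanged and no work is done, so the ideal-gas temperature stays constant.
Entropy is a state function; using a reversible isothermal path, ΔS_gas = nR ln(V₂/V₁) = 1.4 × 8.314 × ln(158/23.6) = 22.1 J/K.

ΔS_gas = 22.1 J/K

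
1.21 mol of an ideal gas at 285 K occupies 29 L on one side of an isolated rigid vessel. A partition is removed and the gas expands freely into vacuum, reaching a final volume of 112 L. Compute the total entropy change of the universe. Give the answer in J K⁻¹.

ΔS_universe = 13.6 J/K

No heat is exchanged and no work is done, so the ideal-gas temperature stays constant.
Entropy is a state function; using a reversible isothermal path, ΔS_gas = nR ln(V₂/V₁) = 1.21 × 8.314 × ln(112/29) = 13.6 J/K.
The insulated surroundings exchange no heat, so ΔS_surr = 0 and ΔS_universe = ΔS_gas.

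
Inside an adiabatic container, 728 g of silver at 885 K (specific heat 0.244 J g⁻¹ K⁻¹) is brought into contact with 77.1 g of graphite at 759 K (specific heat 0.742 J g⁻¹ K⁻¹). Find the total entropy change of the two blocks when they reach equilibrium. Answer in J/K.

ΔS_total = 0.497 J/K

Energy balance: T_f = (m₁c₁T₁ + m₂c₂T₂)/(m₁c₁ + m₂c₂) = 854.31 K.
ΔS₁ = m₁c₁ ln(T_f/T₁) = 177.632 × ln(854.31/885) = -6.27 J/K.
ΔS₂ = m₂c₂ ln(T_f/T₂) = 57.2082 × ln(854.31/759) = 6.767 J/K.
ΔS_total = -6.27 + 6.767 = 0.497 J/K.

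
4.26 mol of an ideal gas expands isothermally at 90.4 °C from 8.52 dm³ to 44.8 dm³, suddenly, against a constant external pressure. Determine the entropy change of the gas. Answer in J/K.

Entropy is a state function, so ΔS_gas depends only on the end states.
For an isothermal ideal gas ΔS_gas = nR ln(V₂/V₁) = 4.26 × 8.314 × ln(44.8/8.52) = 58.8 J/K.

ΔS_gas = 58.8 J/K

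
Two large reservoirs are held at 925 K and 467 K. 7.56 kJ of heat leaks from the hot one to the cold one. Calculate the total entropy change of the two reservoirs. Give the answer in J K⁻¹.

ΔS_hot = −Q/T_H = −7560/925 = -8.173 J/K and ΔS_cold = +Q/T_C = 7560/467 = 16.19 J/K.
ΔS_total = -8.173 + 16.19 = 8.02 J/K, positive as the second law requires.

ΔS_total = 8.02 J/K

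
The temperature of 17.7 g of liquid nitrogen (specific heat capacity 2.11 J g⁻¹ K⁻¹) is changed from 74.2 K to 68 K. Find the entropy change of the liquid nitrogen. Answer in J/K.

ΔS = -3.26 J/K

ΔS = ∫dQ_rev/T = m c ln(T₂/T₁) = 17.7 × 2.11 × ln(68/74.2) = -3.26 J/K.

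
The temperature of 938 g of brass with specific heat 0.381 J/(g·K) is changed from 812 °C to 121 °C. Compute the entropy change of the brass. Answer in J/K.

In kelvin: T₁ = 1085.15 K, T₂ = 394.15 K. ΔS = ∫dQ_rev/T = m c ln(T₂/T₁) = 938 × 0.381 × ln(394.15/1085.15) = -362 J/K.

ΔS = -362 J/K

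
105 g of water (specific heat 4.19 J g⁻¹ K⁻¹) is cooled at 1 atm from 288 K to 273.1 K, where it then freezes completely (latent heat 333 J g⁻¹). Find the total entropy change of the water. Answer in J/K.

Cooling step: ΔS₁ = m c ln(T_tr/T_i) = 105 × 4.19 × ln(273.1/288) = -23.37 J/K.
Phase change: ΔS₂ = −mL/T_tr = −105 × 333 / 273.1 = -128 J/K.
ΔS_total = (-23.37) + (-128) = -151 J/K.

ΔS = -151 J/K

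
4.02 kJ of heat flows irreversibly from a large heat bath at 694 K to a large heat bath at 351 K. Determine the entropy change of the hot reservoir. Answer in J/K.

ΔS_hot = -5.79 J/K

The hot reservoir loses heat Q, so ΔS_hot = −Q/T_H = −4020/694 = -5.79 J/K.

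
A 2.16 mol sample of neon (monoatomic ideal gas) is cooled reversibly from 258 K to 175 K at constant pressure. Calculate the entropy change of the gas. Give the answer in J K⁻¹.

At constant pressure, ΔS = nC_p ln(T₂/T₁) with C_p = 5R/2 = 20.79 J mol⁻¹ K⁻¹.
ΔS = 2.16 × 20.79 × ln(175/258) = -17.4 J/K.

ΔS = -17.4 J/K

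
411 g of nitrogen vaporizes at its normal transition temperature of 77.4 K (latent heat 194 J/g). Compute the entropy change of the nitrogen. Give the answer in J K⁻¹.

Heat absorbed by the substance: Q = mL = 411 × 194 = 79734 J.
At constant T, ΔS = Q_rev/T = 79734 / 77.4 = 1030 J/K.

ΔS = 1030 J/K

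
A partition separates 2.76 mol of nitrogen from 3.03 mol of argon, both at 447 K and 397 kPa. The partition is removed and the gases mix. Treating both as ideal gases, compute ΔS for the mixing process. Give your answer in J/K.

Mole fractions: x_A = 2.76/5.79 = 0.477, x_B = 0.523.
ΔS_mix = −R(n_A ln x_A + n_B ln x_B) = −8.314 × (2.76 ln 0.477 + 3.03 ln 0.523) = 33.3 J/K.

ΔS_mix = 33.3 J/K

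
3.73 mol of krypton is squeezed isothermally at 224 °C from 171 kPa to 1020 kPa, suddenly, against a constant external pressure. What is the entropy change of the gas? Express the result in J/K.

Entropy is a state function, so ΔS_gas depends only on the end states.
For an isothermal ideal gas ΔS_gas = nR ln(P₁/P₂) = 3.73 × 8.314 × ln(171/1020) = -55.4 J/K.

ΔS_gas = -55.4 J/K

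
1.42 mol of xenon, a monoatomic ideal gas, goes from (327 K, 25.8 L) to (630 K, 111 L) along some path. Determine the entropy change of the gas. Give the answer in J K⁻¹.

Entropy is a state function: ΔS = nC_V ln(T₂/T₁) + nR ln(V₂/V₁), with C_V = 3R/2 = 12.47 J mol⁻¹ K⁻¹ for a monoatomic ideal gas.
ΔS = 1.42 × [12.47 × ln(630/327) + 8.314 × ln(111/25.8)] = 28.8 J/K.

ΔS = 28.8 J/K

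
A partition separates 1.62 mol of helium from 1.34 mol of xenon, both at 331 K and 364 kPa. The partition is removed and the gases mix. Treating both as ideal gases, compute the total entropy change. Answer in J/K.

ΔS_mix = 16.9 J/K

Mole fractions: x_A = 1.62/2.96 = 0.547, x_B = 0.453.
ΔS_mix = −R(n_A ln x_A + n_B ln x_B) = −8.314 × (1.62 ln 0.547 + 1.34 ln 0.453) = 16.9 J/K.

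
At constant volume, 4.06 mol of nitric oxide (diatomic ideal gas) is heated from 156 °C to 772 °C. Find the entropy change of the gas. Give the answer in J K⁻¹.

In kelvin: T₁ = 429.15 K, T₂ = 1045.15 K. At constant volume, ΔS = nC_V ln(T₂/T₁) with C_V = 5R/2 = 20.79 J mol⁻¹ K⁻¹.
ΔS = 4.06 × 20.79 × ln(1045.15/429.15) = 75.1 J/K.

ΔS = 75.1 J/K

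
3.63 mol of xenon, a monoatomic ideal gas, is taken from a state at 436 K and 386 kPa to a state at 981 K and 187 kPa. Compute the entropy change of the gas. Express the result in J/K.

ΔS = nC_p ln(T₂/T₁) − nR ln(P₂/P₁), with C_p = 5R/2 = 20.79 J mol⁻¹ K⁻¹ for a monoatomic ideal gas.
ΔS = 3.63 × [20.79 × ln(981/436) − 8.314 × ln(187/386)] = 83.1 J/K.

ΔS = 83.1 J/K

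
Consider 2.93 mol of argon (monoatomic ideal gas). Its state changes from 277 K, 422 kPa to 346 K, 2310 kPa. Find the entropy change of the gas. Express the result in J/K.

ΔS = nC_p ln(T₂/T₁) − nR ln(P₂/P₁), with C_p = 5R/2 = 20.79 J mol⁻¹ K⁻¹ for a monoatomic ideal gas.
ΔS = 2.93 × [20.79 × ln(346/277) − 8.314 × ln(2310/422)] = -27.9 J/K.

ΔS = -27.9 J/K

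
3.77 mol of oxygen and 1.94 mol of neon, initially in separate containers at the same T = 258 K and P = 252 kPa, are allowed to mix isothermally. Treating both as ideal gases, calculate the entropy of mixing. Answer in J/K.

ΔS_mix = 30.4 J/K

Mole fractions: x_A = 3.77/5.71 = 0.66, x_B = 0.34.
ΔS_mix = −R(n_A ln x_A + n_B ln x_B) = −8.314 × (3.77 ln 0.66 + 1.94 ln 0.34) = 30.4 J/K.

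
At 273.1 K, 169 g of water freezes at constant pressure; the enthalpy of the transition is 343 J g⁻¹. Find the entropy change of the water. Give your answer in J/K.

Heat released by the substance: Q = −mL = −169 × 343 = −57967 J.
At constant T, ΔS = Q_rev/T = −57967 / 273.1 = -212 J/K.

ΔS = -212 J/K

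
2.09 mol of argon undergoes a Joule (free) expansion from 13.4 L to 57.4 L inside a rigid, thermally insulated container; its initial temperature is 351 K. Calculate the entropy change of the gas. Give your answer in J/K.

No heat is exchanged and no work is done, so the ideal-gas temperature stays constant.
Entropy is a state function; using a reversible isothermal path, ΔS_gas = nR ln(V₂/V₁) = 2.09 × 8.314 × ln(57.4/13.4) = 25.3 J/K.

ΔS_gas = 25.3 J/K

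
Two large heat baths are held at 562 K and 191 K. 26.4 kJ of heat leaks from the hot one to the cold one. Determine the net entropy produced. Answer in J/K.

ΔS_total = 91.2 J/K

ΔS_hot = −Q/T_H = −26400/562 = -46.98 J/K and ΔS_cold = +Q/T_C = 26400/191 = 138.2 J/K.
ΔS_total = -46.98 + 138.2 = 91.2 J/K, positive as the second law requires.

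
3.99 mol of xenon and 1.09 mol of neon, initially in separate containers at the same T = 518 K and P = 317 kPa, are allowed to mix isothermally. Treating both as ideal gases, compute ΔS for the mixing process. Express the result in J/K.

Mole fractions: x_A = 3.99/5.08 = 0.785, x_B = 0.215.
ΔS_mix = −R(n_A ln x_A + n_B ln x_B) = −8.314 × (3.99 ln 0.785 + 1.09 ln 0.215) = 22 J/K.

ΔS_mix = 22 J/K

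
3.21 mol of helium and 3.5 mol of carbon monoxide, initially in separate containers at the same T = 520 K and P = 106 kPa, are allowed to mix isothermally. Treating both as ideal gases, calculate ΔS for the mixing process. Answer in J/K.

ΔS_mix = 38.6 J/K

Mole fractions: x_A = 3.21/6.71 = 0.478, x_B = 0.522.
ΔS_mix = −R(n_A ln x_A + n_B ln x_B) = −8.314 × (3.21 ln 0.478 + 3.5 ln 0.522) = 38.6 J/K.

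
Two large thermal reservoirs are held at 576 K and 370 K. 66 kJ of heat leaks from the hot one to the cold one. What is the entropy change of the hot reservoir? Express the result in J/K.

ΔS_hot = -115 J/K

The hot reservoir loses heat Q, so ΔS_hot = −Q/T_H = −66000/576 = -115 J/K.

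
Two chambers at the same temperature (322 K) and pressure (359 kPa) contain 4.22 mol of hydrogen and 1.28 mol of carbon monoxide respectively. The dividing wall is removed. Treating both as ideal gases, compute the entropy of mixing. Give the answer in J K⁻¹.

Mole fractions: x_A = 4.22/5.5 = 0.767, x_B = 0.233.
ΔS_mix = −R(n_A ln x_A + n_B ln x_B) = −8.314 × (4.22 ln 0.767 + 1.28 ln 0.233) = 24.8 J/K.

ΔS_mix = 24.8 J/K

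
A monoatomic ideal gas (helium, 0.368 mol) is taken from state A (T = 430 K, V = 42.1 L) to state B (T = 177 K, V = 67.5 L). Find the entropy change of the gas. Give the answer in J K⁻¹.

ΔS = -2.63 J/K

Entropy is a state function: ΔS = nC_V ln(T₂/T₁) + nR ln(V₂/V₁), with C_V = 3R/2 = 12.47 J mol⁻¹ K⁻¹ for a monoatomic ideal gas.
ΔS = 0.368 × [12.47 × ln(177/430) + 8.314 × ln(67.5/42.1)] = -2.63 J/K.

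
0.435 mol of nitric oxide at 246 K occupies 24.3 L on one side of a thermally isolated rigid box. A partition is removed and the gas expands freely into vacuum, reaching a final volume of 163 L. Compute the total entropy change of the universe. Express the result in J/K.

ΔS_universe = 6.88 J/K

No heat is exchanged and no work is done, so the ideal-gas temperature stays constant.
Entropy is a state function; using a reversible isothermal path, ΔS_gas = nR ln(V₂/V₁) = 0.435 × 8.314 × ln(163/24.3) = 6.88 J/K.
The insulated surroundings exchange no heat, so ΔS_surr = 0 and ΔS_universe = ΔS_gas.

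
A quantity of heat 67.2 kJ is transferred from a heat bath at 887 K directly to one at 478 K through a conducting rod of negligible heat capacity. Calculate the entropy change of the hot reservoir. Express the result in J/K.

The hot reservoir loses heat Q, so ΔS_hot = −Q/T_H = −67200/887 = -75.8 J/K.

ΔS_hot = -75.8 J/K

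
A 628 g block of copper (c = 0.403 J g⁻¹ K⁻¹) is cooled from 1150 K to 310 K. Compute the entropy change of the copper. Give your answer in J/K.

ΔS = -332 J/K

ΔS = ∫dQ_rev/T = m c ln(T₂/T₁) = 628 × 0.403 × ln(310/1150) = -332 J/K.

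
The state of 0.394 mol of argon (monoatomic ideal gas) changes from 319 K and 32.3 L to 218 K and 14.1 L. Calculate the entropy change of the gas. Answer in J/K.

ΔS = -4.59 J/K

Entropy is a state function: ΔS = nC_V ln(T₂/T₁) + nR ln(V₂/V₁), with C_V = 3R/2 = 12.47 J mol⁻¹ K⁻¹ for a monoatomic ideal gas.
ΔS = 0.394 × [12.47 × ln(218/319) + 8.314 × ln(14.1/32.3)] = -4.59 J/K.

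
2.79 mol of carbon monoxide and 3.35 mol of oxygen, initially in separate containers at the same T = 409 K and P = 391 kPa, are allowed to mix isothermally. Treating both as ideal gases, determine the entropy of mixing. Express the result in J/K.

Mole fractions: x_A = 2.79/6.14 = 0.454, x_B = 0.546.
ΔS_mix = −R(n_A ln x_A + n_B ln x_B) = −8.314 × (2.79 ln 0.454 + 3.35 ln 0.546) = 35.2 J/K.

ΔS_mix = 35.2 J/K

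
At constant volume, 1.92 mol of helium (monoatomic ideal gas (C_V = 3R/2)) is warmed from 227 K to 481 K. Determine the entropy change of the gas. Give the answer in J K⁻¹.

At constant volume, ΔS = nC_V ln(T₂/T₁) with C_V = 3R/2 = 12.47 J mol⁻¹ K⁻¹.
ΔS = 1.92 × 12.47 × ln(481/227) = 18 J/K.

ΔS = 18 J/K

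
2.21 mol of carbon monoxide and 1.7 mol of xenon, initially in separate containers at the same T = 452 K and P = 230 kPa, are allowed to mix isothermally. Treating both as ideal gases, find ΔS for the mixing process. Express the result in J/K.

Mole fractions: x_A = 2.21/3.91 = 0.565, x_B = 0.435.
ΔS_mix = −R(n_A ln x_A + n_B ln x_B) = −8.314 × (2.21 ln 0.565 + 1.7 ln 0.435) = 22.3 J/K.

ΔS_mix = 22.3 J/K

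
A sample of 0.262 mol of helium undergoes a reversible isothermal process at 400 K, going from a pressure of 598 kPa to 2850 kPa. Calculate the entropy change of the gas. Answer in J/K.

ΔS_gas = -3.4 J/K

For an isothermal ideal gas ΔS_gas = nR ln(P₁/P₂) = 0.262 × 8.314 × ln(598/2850) = -3.4 J/K.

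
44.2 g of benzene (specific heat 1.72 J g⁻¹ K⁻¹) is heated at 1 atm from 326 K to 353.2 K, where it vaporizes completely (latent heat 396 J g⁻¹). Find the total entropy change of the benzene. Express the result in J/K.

Warming step: ΔS₁ = m c ln(T_tr/T_i) = 44.2 × 1.72 × ln(353.2/326) = 6.0923 J/K.
Phase change: ΔS₂ = +mL/T_tr = 44.2 × 396 / 353.2 = 49.556 J/K.
ΔS_total = (6.0923) + (49.556) = 55.6 J/K.

ΔS = 55.6 J/K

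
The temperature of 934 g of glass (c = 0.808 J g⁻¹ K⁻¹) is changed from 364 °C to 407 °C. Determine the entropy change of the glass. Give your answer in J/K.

ΔS = 49.3 J/K

In kelvin: T₁ = 637.15 K, T₂ = 680.15 K. ΔS = ∫dQ_rev/T = m c ln(T₂/T₁) = 934 × 0.808 × ln(680.15/637.15) = 49.3 J/K.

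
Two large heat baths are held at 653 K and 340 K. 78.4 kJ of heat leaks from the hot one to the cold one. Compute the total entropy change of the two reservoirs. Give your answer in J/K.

ΔS_hot = −Q/T_H = −78400/653 = -120.06 J/K and ΔS_cold = +Q/T_C = 78400/340 = 230.59 J/K.
ΔS_total = -120.06 + 230.59 = 111 J/K, positive as the second law requires.

ΔS_total = 111 J/K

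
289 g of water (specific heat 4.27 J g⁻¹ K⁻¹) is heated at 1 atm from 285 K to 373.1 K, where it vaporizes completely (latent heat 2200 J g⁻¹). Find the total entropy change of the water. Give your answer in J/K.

Warming step: ΔS₁ = m c ln(T_tr/T_i) = 289 × 4.27 × ln(373.1/285) = 332.4 J/K.
Phase change: ΔS₂ = +mL/T_tr = 289 × 2200 / 373.1 = 1704 J/K.
ΔS_total = (332.4) + (1704) = 2040 J/K.

ΔS = 2040 J/K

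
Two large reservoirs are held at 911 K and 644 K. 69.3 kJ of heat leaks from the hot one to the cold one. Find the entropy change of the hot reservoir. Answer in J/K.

ΔS_hot = -76.1 J/K

The hot reservoir loses heat Q, so ΔS_hot = −Q/T_H = −69300/911 = -76.1 J/K.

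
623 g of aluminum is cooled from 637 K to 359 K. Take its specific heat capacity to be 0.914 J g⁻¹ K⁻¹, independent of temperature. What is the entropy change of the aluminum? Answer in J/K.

ΔS = -327 J/K

ΔS = ∫dQ_rev/T = m c ln(T₂/T₁) = 623 × 0.914 × ln(359/637) = -327 J/K.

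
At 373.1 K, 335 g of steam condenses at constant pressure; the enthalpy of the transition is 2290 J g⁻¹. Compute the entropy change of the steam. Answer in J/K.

Heat released by the substance: Q = −mL = −335 × 2290 = −767150 J.
At constant T, ΔS = Q_rev/T = −767150 / 373.1 = -2060 J/K.

ΔS = -2060 J/K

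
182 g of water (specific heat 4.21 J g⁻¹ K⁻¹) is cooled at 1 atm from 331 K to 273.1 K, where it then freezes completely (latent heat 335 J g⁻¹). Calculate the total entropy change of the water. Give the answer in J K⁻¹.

ΔS = -371 J/K

Cooling step: ΔS₁ = m c ln(T_tr/T_i) = 182 × 4.21 × ln(273.1/331) = -147.3 J/K.
Phase change: ΔS₂ = −mL/T_tr = −182 × 335 / 273.1 = -223.3 J/K.
ΔS_total = (-147.3) + (-223.3) = -371 J/K.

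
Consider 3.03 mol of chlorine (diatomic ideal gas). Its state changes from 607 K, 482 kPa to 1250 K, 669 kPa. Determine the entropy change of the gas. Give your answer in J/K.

ΔS = nC_p ln(T₂/T₁) − nR ln(P₂/P₁), with C_p = 7R/2 = 29.1 J mol⁻¹ K⁻¹ for a diatomic ideal gas.
ΔS = 3.03 × [29.1 × ln(1250/607) − 8.314 × ln(669/482)] = 55.4 J/K.

ΔS = 55.4 J/K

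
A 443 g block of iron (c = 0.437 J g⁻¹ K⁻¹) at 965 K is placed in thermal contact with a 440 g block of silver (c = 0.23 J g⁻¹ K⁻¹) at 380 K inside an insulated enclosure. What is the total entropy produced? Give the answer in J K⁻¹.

ΔS_total = 25.5 J/K

Energy balance: T_f = (m₁c₁T₁ + m₂c₂T₂)/(m₁c₁ + m₂c₂) = 764.17 K.
ΔS₁ = m₁c₁ ln(T_f/T₁) = 193.591 × ln(764.17/965) = -45.17 J/K.
ΔS₂ = m₂c₂ ln(T_f/T₂) = 101.2 × ln(764.17/380) = 70.7 J/K.
ΔS_total = -45.17 + 70.7 = 25.5 J/K.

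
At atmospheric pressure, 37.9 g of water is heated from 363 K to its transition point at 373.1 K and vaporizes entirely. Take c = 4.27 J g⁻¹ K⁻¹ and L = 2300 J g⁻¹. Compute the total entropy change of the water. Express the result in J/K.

ΔS = 238 J/K

Warming step: ΔS₁ = m c ln(T_tr/T_i) = 37.9 × 4.27 × ln(373.1/363) = 4.441 J/K.
Phase change: ΔS₂ = +mL/T_tr = 37.9 × 2300 / 373.1 = 233.6 J/K.
ΔS_total = (4.441) + (233.6) = 238 J/K.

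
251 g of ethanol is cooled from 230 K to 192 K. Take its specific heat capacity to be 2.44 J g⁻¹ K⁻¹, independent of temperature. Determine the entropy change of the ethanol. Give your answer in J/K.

ΔS = ∫dQ_rev/T = m c ln(T₂/T₁) = 251 × 2.44 × ln(192/230) = -111 J/K.

ΔS = -111 J/K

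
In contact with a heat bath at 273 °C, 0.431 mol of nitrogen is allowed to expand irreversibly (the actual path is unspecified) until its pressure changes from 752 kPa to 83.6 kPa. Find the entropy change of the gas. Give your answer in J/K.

ΔS_gas = 7.87 J/K

Entropy is a state function, so ΔS_gas depends only on the end states.
For an isothermal ideal gas ΔS_gas = nR ln(P₁/P₂) = 0.431 × 8.314 × ln(752/83.6) = 7.87 J/K.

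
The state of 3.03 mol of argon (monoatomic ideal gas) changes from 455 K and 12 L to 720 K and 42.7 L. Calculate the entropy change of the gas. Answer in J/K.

Entropy is a state function: ΔS = nC_V ln(T₂/T₁) + nR ln(V₂/V₁), with C_V = 3R/2 = 12.47 J mol⁻¹ K⁻¹ for a monoatomic ideal gas.
ΔS = 3.03 × [12.47 × ln(720/455) + 8.314 × ln(42.7/12)] = 49.3 J/K.

ΔS = 49.3 J/K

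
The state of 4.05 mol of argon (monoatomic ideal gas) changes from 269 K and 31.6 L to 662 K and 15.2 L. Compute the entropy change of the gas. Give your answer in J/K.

Entropy is a state function: ΔS = nC_V ln(T₂/T₁) + nR ln(V₂/V₁), with C_V = 3R/2 = 12.47 J mol⁻¹ K⁻¹ for a monoatomic ideal gas.
ΔS = 4.05 × [12.47 × ln(662/269) + 8.314 × ln(15.2/31.6)] = 20.8 J/K.

ΔS = 20.8 J/K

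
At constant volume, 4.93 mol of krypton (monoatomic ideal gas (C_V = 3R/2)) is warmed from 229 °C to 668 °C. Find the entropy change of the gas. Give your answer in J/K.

ΔS = 38.6 J/K

In kelvin: T₁ = 502.15 K, T₂ = 941.15 K. At constant volume, ΔS = nC_V ln(T₂/T₁) with C_V = 3R/2 = 12.47 J mol⁻¹ K⁻¹.
ΔS = 4.93 × 12.47 × ln(941.15/502.15) = 38.6 J/K.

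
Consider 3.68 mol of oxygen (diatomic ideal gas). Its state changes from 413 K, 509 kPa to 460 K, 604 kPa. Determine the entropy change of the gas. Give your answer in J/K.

ΔS = 6.31 J/K

ΔS = nC_p ln(T₂/T₁) − nR ln(P₂/P₁), with C_p = 7R/2 = 29.1 J mol⁻¹ K⁻¹ for a diatomic ideal gas.
ΔS = 3.68 × [29.1 × ln(460/413) − 8.314 × ln(604/509)] = 6.31 J/K.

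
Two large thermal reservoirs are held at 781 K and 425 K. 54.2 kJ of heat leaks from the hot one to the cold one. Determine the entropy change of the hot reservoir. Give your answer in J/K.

The hot reservoir loses heat Q, so ΔS_hot = −Q/T_H = −54200/781 = -69.4 J/K.

ΔS_hot = -69.4 J/K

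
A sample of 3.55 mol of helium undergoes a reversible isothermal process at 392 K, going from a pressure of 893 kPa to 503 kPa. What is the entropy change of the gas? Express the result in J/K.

ΔS_gas = 16.9 J/K

For an isothermal ideal gas ΔS_gas = nR ln(P₁/P₂) = 3.55 × 8.314 × ln(893/503) = 16.9 J/K.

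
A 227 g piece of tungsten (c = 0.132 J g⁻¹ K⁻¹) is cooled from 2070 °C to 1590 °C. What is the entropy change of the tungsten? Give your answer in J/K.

In kelvin: T₁ = 2343.15 K, T₂ = 1863.15 K. ΔS = ∫dQ_rev/T = m c ln(T₂/T₁) = 227 × 0.132 × ln(1863.15/2343.15) = -6.87 J/K.

ΔS = -6.87 J/K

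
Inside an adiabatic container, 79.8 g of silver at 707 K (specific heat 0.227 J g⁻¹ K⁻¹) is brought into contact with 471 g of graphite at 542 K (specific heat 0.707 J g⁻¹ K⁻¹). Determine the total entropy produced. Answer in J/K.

Energy balance: T_f = (m₁c₁T₁ + m₂c₂T₂)/(m₁c₁ + m₂c₂) = 550.51 K.
ΔS₁ = m₁c₁ ln(T_f/T₁) = 18.1146 × ln(550.51/707) = -4.53192 J/K.
ΔS₂ = m₂c₂ ln(T_f/T₂) = 332.997 × ln(550.51/542) = 5.18944 J/K.
ΔS_total = -4.53192 + 5.18944 = 0.658 J/K.

ΔS_total = 0.658 J/K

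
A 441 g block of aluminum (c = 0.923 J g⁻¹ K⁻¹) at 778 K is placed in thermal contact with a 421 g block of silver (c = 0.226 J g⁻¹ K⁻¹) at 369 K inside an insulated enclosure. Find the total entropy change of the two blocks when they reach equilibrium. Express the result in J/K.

ΔS_total = 18.3 J/K

Energy balance: T_f = (m₁c₁T₁ + m₂c₂T₂)/(m₁c₁ + m₂c₂) = 700.51 K.
ΔS₁ = m₁c₁ ln(T_f/T₁) = 407.043 × ln(700.51/778) = -42.71 J/K.
ΔS₂ = m₂c₂ ln(T_f/T₂) = 95.146 × ln(700.51/369) = 60.99 J/K.
ΔS_total = -42.71 + 60.99 = 18.3 J/K.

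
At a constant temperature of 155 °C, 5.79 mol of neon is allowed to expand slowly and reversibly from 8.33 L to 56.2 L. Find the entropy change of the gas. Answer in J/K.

ΔS_gas = 91.9 J/K

For an isothermal ideal gas ΔS_gas = nR ln(V₂/V₁) = 5.79 × 8.314 × ln(56.2/8.33) = 91.9 J/K.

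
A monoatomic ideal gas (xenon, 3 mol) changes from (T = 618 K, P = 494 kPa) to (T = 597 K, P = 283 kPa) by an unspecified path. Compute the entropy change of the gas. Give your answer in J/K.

ΔS = nC_p ln(T₂/T₁) − nR ln(P₂/P₁), with C_p = 5R/2 = 20.79 J mol⁻¹ K⁻¹ for a monoatomic ideal gas.
ΔS = 3 × [20.79 × ln(597/618) − 8.314 × ln(283/494)] = 11.7 J/K.

ΔS = 11.7 J/K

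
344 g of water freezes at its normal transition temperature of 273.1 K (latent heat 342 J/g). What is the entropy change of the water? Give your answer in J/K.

ΔS = -431 J/K

Heat released by the substance: Q = −mL = −344 × 342 = −117648 J.
At constant T, ΔS = Q_rev/T = −117648 / 273.1 = -431 J/K.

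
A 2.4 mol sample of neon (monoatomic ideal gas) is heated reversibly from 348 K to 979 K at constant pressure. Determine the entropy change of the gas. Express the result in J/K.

At constant pressure, ΔS = nC_p ln(T₂/T₁) with C_p = 5R/2 = 20.79 J mol⁻¹ K⁻¹.
ΔS = 2.4 × 20.79 × ln(979/348) = 51.6 J/K.

ΔS = 51.6 J/K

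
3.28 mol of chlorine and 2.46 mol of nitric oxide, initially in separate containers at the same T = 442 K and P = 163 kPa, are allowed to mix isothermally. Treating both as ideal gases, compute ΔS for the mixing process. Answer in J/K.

ΔS_mix = 32.6 J/K

Mole fractions: x_A = 3.28/5.74 = 0.571, x_B = 0.429.
ΔS_mix = −R(n_A ln x_A + n_B ln x_B) = −8.314 × (3.28 ln 0.571 + 2.46 ln 0.429) = 32.6 J/K.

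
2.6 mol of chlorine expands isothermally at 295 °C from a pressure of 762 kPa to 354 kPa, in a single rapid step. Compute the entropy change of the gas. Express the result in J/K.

Entropy is a state function, so ΔS_gas depends only on the end states.
For an isothermal ideal gas ΔS_gas = nR ln(P₁/P₂) = 2.6 × 8.314 × ln(762/354) = 16.6 J/K.

ΔS_gas = 16.6 J/K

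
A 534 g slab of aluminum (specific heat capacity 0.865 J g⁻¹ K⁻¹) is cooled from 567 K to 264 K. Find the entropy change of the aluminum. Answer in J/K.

ΔS = -353 J/K

ΔS = ∫dQ_rev/T = m c ln(T₂/T₁) = 534 × 0.865 × ln(264/567) = -353 J/K.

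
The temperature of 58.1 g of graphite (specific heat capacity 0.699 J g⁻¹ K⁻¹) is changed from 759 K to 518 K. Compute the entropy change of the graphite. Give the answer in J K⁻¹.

ΔS = -15.5 J/K

ΔS = ∫dQ_rev/T = m c ln(T₂/T₁) = 58.1 × 0.699 × ln(518/759) = -15.5 J/K.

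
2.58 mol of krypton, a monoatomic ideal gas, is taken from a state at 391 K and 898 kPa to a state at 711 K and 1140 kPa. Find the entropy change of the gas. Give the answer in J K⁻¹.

ΔS = nC_p ln(T₂/T₁) − nR ln(P₂/P₁), with C_p = 5R/2 = 20.79 J mol⁻¹ K⁻¹ for a monoatomic ideal gas.
ΔS = 2.58 × [20.79 × ln(711/391) − 8.314 × ln(1140/898)] = 26.9 J/K.

ΔS = 26.9 J/K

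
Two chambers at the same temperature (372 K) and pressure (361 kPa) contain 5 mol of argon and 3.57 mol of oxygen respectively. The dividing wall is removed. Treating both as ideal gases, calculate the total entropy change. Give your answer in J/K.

ΔS_mix = 48.4 J/K

Mole fractions: x_A = 5/8.57 = 0.583, x_B = 0.417.
ΔS_mix = −R(n_A ln x_A + n_B ln x_B) = −8.314 × (5 ln 0.583 + 3.57 ln 0.417) = 48.4 J/K.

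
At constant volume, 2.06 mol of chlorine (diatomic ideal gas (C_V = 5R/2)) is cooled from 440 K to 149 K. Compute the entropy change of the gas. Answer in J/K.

ΔS = -46.4 J/K

At constant volume, ΔS = nC_V ln(T₂/T₁) with C_V = 5R/2 = 20.79 J mol⁻¹ K⁻¹.
ΔS = 2.06 × 20.79 × ln(149/440) = -46.4 J/K.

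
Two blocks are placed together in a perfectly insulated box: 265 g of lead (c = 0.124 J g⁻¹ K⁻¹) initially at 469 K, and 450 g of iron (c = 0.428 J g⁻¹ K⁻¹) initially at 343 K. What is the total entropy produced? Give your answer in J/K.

ΔS_total = 1.48 J/K

Energy balance: T_f = (m₁c₁T₁ + m₂c₂T₂)/(m₁c₁ + m₂c₂) = 361.36 K.
ΔS₁ = m₁c₁ ln(T_f/T₁) = 32.86 × ln(361.36/469) = -8.567 J/K.
ΔS₂ = m₂c₂ ln(T_f/T₂) = 192.6 × ln(361.36/343) = 10.05 J/K.
ΔS_total = -8.567 + 10.05 = 1.48 J/K.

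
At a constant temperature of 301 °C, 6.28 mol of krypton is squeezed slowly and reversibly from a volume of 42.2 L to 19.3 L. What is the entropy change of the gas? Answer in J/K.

For an isothermal ideal gas ΔS_gas = nR ln(V₂/V₁) = 6.28 × 8.314 × ln(19.3/42.2) = -40.8 J/K.

ΔS_gas = -40.8 J/K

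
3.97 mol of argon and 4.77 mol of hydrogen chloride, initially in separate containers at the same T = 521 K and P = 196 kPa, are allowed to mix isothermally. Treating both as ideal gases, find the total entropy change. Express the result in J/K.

Mole fractions: x_A = 3.97/8.74 = 0.454, x_B = 0.546.
ΔS_mix = −R(n_A ln x_A + n_B ln x_B) = −8.314 × (3.97 ln 0.454 + 4.77 ln 0.546) = 50.1 J/K.

ΔS_mix = 50.1 J/K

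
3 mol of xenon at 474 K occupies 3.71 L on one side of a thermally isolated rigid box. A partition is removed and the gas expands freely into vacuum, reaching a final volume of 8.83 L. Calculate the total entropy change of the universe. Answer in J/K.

ΔS_universe = 21.6 J/K

No heat is exchanged and no work is done, so the ideal-gas temperature stays constant.
Entropy is a state function; using a reversible isothermal path, ΔS_gas = nR ln(V₂/V₁) = 3 × 8.314 × ln(8.83/3.71) = 21.6 J/K.
The insulated surroundings exchange no heat, so ΔS_surr = 0 and ΔS_universe = ΔS_gas.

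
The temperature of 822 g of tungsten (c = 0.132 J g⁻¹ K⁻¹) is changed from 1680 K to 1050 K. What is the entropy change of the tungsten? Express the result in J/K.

ΔS = ∫dQ_rev/T = m c ln(T₂/T₁) = 822 × 0.132 × ln(1050/1680) = -51 J/K.

ΔS = -51 J/K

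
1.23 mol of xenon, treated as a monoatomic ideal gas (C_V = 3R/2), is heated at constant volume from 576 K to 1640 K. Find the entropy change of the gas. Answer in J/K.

At constant volume, ΔS = nC_V ln(T₂/T₁) with C_V = 3R/2 = 12.47 J mol⁻¹ K⁻¹.
ΔS = 1.23 × 12.47 × ln(1640/576) = 16.1 J/K.

ΔS = 16.1 J/K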